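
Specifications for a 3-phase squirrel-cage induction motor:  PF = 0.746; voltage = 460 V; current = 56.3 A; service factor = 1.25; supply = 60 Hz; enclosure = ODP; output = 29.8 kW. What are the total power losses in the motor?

P_in = √3·V·I·cosφ = 1.732×460×56.3×0.746 = 33462 W
P_out = 29800 W
Losses = P_in − P_out = 33462 − 29800 = 3662 W

3.66 kW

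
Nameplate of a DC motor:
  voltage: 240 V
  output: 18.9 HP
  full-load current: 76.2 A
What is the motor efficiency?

77.1 %

P_out = 18.9 × 746 = 14099 W
P_in = V·I = 240 × 76.2 = 18288 W
η = P_out / P_in = 14099 / 18288 = 0.771 = 77.1%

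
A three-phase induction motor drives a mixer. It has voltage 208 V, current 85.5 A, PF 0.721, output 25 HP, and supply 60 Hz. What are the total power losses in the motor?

3.56 kW

P_in = √3·V·I·cosφ = 1.732×208×85.5×0.721 = 22208 W
P_out = 25×746 = 18650 W
Losses = P_in − P_out = 22208 − 18650 = 3558 W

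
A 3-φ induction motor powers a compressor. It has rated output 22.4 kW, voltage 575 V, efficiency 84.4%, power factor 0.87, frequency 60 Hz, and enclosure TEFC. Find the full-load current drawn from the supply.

P_out = 22.4 kW = 22400 W
P_in = P_out / η = 22400 / 0.844 = 26540 W
I_L = P_in / (√3·V_L·cosφ) = 26540 / (1.732 × 575 × 0.87) = 30.6 A

30.6 A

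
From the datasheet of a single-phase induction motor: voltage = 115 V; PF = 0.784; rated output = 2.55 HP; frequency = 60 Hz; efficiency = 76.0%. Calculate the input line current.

27.8 A

P_out = 2.55 × 746 = 1902 W
P_in = P_out / η = 1902 / 0.760 = 2503 W
I = P_in / (V·cosφ) = 2503 / (115 × 0.784) = 27.8 A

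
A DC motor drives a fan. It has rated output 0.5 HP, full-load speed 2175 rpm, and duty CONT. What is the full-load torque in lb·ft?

1.21 lb·ft

P_out = 0.5 × 746 = 373 W
ω = 2π × 2175/60 = 227.8 rad/s
τ = P_out/ω = 373/227.8 = 1.637 N·m
In lb·ft: 1.637/1.356 = 1.21 lb·ft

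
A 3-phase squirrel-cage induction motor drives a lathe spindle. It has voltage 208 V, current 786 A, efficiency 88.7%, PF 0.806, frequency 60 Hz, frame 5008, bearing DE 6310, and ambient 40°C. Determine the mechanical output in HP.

271 HP

P_in = √3·V·I·cosφ = 1.732 × 208 × 786 × 0.806 = 228228 W
P_out = η·P_in = 0.887 × 228228 = 202438 W
= 202438/746 = 271 HP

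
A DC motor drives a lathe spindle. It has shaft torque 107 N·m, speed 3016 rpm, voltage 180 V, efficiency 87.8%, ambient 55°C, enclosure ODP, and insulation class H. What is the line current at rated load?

ω = 2π×3016/60 = 315.8 rad/s; P_out = τω = 107 × 315.8 = 33791 W
P_in = P_out / η = 33791 / 0.878 = 38486 W
I = P_in / V = 38486 / 180 = 214 A

214 A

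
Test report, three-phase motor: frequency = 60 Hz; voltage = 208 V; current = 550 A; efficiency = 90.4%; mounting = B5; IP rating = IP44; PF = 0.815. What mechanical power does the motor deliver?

P_in = √3·V·I·cosφ = 1.732 × 208 × 550 × 0.815 = 161485 W
P_out = η·P_in = 0.904 × 161485 = 145982 W

146 kW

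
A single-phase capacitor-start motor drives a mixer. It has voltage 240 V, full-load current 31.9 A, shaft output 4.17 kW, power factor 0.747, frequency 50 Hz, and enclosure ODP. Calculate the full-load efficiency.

P_out = 4.17 kW = 4170 W
P_in = V·I·cosφ = 240 × 31.9 × 0.747 = 5719 W
η = P_out / P_in = 4170 / 5719 = 0.729 = 72.9%

72.9 %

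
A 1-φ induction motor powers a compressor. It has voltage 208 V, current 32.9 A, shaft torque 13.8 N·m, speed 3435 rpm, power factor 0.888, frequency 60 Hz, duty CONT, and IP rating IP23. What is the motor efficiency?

ω = 2π × 3435/60 = 359.7 rad/s; P_out = τω = 13.8 × 359.7 = 4964 W
P_in = V·I·cosφ = 208 × 32.9 × 0.888 = 6077 W
η = P_out / P_in = 4964 / 6077 = 0.817 = 81.7%

81.7 %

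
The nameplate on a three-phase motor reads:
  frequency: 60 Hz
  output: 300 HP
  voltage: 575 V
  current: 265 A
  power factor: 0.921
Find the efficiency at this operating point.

92.1 %

P_out = 300 × 746 = 223800 W
P_in = √3·V_L·I_L·cosφ = 1.732 × 575 × 265 × 0.921 = 243064 W
η = P_out / P_in = 223800 / 243064 = 0.921 = 92.1%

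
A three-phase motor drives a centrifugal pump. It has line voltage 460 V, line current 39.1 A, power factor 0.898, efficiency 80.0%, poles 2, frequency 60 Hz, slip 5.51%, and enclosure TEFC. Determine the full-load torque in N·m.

62.8 N·m

P_in = √3·V·I·cosφ = 1.732 × 460 × 39.1 × 0.898 = 27974 W
P_out = η·P_in = 0.8 × 27974 = 22379 W
n_s = 120×60/2 = 3600 rpm; n = 3600×(1−0.0551) = 3402 rpm
ω = 2π×3402/60 = 356.3 rad/s
τ = P_out/ω = 22379/356.3 = 62.8 N·m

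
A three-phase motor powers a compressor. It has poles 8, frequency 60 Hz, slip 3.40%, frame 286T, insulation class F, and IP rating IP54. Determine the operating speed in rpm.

869 rpm

n_s = 120f/p = 120×60/8 = 900 rpm
n = n_s(1 − s) = 900 × (1 − 0.034) = 869 rpm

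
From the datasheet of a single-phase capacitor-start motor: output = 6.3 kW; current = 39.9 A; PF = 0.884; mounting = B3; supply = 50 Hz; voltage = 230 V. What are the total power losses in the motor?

1810 W

P_in = V·I·cosφ = 230×39.9×0.884 = 8112 W
P_out = 6300 W
Losses = P_in − P_out = 8112 − 6300 = 1812 W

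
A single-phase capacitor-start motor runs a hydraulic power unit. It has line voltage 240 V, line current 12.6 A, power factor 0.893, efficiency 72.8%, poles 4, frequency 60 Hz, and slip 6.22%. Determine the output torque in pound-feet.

8.2 lb·ft

P_in = V·I·cosφ = 240 × 12.6 × 0.893 = 2700 W
P_out = η·P_in = 0.728 × 2700 = 1966 W
n_s = 120×60/4 = 1800 rpm; n = 1800×(1−0.0622) = 1688 rpm
ω = 2π×1688/60 = 176.8 rad/s
τ = P_out/ω = 1966/176.8 = 11.12 N·m
In lb·ft: 11.12/1.356 = 8.2 lb·ft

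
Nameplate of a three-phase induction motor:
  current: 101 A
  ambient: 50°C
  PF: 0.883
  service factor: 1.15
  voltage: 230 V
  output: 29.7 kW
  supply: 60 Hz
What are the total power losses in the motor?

5830 W

P_in = √3·V·I·cosφ = 1.732×230×101×0.883 = 35527 W
P_out = 29700 W
Losses = P_in − P_out = 35527 − 29700 = 5827 W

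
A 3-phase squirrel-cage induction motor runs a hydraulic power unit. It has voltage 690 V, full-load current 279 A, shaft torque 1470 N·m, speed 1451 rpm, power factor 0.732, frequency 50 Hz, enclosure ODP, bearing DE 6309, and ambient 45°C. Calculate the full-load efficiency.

ω = 2π × 1451/60 = 151.9 rad/s; P_out = τω = 1470 × 151.9 = 223293 W
P_in = √3·V_L·I_L·cosφ = 1.732 × 690 × 279 × 0.732 = 244069 W
η = P_out / P_in = 223293 / 244069 = 0.915 = 91.5%

91.5 %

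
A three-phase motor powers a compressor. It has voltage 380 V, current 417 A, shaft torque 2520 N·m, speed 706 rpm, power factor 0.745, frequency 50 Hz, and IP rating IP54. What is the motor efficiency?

91.1 %

ω = 2π × 706/60 = 73.93 rad/s; P_out = τω = 2520 × 73.93 = 186304 W
P_in = √3·V_L·I_L·cosφ = 1.732 × 380 × 417 × 0.745 = 204467 W
η = P_out / P_in = 186304 / 204467 = 0.911 = 91.1%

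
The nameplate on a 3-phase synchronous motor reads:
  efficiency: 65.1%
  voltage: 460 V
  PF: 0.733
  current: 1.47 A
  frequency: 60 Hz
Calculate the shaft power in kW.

P_in = √3·V·I·cosφ = 1.732 × 460 × 1.47 × 0.733 = 858 W
P_out = η·P_in = 0.651 × 858 = 559 W

0.559 kW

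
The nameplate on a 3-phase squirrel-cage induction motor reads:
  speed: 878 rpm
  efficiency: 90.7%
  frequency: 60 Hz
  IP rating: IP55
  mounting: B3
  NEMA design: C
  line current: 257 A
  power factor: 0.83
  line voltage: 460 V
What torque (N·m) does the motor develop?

1680 N·m

P_in = √3·V·I·cosφ = 1.732 × 460 × 257 × 0.83 = 169948 W
P_out = η·P_in = 0.907 × 169948 = 154143 W
n = 878 rpm
ω = 2π×878/60 = 91.94 rad/s
τ = P_out/ω = 154143/91.94 = 1680 N·m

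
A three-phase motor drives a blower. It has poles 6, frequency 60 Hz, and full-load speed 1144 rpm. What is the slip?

4.7 %

n_s = 120f/p = 120×60/6 = 1200 rpm
s = (n_s − n)/n_s = (1200 − 1144)/1200 = 0.0467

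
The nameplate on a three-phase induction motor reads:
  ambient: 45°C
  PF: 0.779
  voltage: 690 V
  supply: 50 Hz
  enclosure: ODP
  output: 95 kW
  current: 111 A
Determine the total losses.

P_in = √3·V·I·cosφ = 1.732×690×111×0.779 = 103337 W
P_out = 95000 W
Losses = P_in − P_out = 103337 − 95000 = 8337 W

8.34 kW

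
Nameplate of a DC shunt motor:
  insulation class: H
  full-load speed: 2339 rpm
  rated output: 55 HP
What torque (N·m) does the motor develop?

168 N·m

P_out = 55 × 746 = 41030 W
ω = 2π × 2339/60 = 244.9 rad/s
τ = P_out/ω = 41030/244.9 = 168 N·m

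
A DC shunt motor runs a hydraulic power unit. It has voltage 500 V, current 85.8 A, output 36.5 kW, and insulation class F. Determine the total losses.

6.4 kW

P_in = V·I = 500×85.8 = 42900 W
P_out = 36500 W
Losses = P_in − P_out = 42900 − 36500 = 6400 W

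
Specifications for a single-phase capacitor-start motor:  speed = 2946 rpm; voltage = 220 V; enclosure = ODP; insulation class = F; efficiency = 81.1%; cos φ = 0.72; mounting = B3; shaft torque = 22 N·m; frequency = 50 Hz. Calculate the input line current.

52.8 A

ω = 2π×2946/60 = 308.5 rad/s; P_out = τω = 22 × 308.5 = 6787 W
P_in = P_out / η = 6787 / 0.811 = 8369 W
I = P_in / (V·cosφ) = 8369 / (220 × 0.72) = 52.8 A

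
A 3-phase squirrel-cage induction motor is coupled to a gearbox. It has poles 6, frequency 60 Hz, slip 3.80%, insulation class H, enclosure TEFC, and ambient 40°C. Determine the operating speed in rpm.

n_s = 120f/p = 120×60/6 = 1200 rpm
n = n_s(1 − s) = 1200 × (1 − 0.038) = 1154 rpm

1154 rpm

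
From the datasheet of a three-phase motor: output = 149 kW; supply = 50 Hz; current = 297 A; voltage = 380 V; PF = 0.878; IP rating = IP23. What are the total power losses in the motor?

P_in = √3·V·I·cosφ = 1.732×380×297×0.878 = 171626 W
P_out = 149000 W
Losses = P_in − P_out = 171626 − 149000 = 22626 W

22.6 kW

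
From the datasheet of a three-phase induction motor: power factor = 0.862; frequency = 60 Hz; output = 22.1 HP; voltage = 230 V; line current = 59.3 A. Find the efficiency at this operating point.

81.0 %

P_out = 22.1 × 746 = 16487 W
P_in = √3·V_L·I_L·cosφ = 1.732 × 230 × 59.3 × 0.862 = 20363 W
η = P_out / P_in = 16487 / 20363 = 0.810 = 81.0%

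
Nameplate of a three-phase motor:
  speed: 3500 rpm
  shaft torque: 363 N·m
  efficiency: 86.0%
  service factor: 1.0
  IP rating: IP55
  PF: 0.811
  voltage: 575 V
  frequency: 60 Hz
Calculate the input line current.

192 A

ω = 2π×3500/60 = 366.5 rad/s; P_out = τω = 363 × 366.5 = 133040 W
P_in = P_out / η = 133040 / 0.860 = 154698 W
I_L = P_in / (√3·V_L·cosφ) = 154698 / (1.732 × 575 × 0.811) = 192 A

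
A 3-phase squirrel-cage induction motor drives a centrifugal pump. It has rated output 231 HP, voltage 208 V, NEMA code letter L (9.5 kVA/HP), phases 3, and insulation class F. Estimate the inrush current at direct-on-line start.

S_LR = 9.5 × 231 = 2194.5 kVA
I_LR = S_LR/(√3·V_L) = 2194500/(1.732×208) = 6090 A

6090 A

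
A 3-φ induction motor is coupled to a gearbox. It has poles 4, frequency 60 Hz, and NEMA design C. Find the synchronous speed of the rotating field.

n_s = 120f/p = 120×60/4 = 1800 rpm

1800 rpm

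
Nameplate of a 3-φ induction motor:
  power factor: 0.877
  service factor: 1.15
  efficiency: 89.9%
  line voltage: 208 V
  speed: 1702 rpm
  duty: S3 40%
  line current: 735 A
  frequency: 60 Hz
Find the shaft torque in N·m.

1170 N·m

P_in = √3·V·I·cosφ = 1.732 × 208 × 735 × 0.877 = 232219 W
P_out = η·P_in = 0.899 × 232219 = 208765 W
n = 1702 rpm
ω = 2π×1702/60 = 178.2 rad/s
τ = P_out/ω = 208765/178.2 = 1170 N·m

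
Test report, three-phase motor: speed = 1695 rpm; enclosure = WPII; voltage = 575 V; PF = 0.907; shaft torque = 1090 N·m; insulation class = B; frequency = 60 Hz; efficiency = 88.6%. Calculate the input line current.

242 A

ω = 2π×1695/60 = 177.5 rad/s; P_out = τω = 1090 × 177.5 = 193475 W
P_in = P_out / η = 193475 / 0.886 = 218369 W
I_L = P_in / (√3·V_L·cosφ) = 218369 / (1.732 × 575 × 0.907) = 242 A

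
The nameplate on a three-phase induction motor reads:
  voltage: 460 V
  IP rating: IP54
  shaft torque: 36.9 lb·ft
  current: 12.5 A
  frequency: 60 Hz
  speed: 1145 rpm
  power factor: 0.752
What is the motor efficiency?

τ = 36.9 lb·ft × 1.356 = 50.04 N·m
ω = 2π × 1145/60 = 119.9 rad/s; P_out = τω = 50.04 × 119.9 = 6000 W
P_in = √3·V_L·I_L·cosφ = 1.732 × 460 × 12.5 × 0.752 = 7489 W
η = P_out / P_in = 6000 / 7489 = 0.801 = 80.1%

80.1 %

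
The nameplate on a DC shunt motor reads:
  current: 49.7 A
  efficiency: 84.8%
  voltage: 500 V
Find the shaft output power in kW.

P_in = V·I = 500 × 49.7 = 24850 W
P_out = η·P_in = 0.848 × 24850 = 21073 W

21.1 kW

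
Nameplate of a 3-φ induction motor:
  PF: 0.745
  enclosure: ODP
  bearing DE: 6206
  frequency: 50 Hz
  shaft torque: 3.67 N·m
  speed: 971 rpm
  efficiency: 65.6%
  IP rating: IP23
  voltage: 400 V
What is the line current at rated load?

ω = 2π×971/60 = 101.7 rad/s; P_out = τω = 3.67 × 101.7 = 373 W
P_in = P_out / η = 373 / 0.656 = 569 W
I_L = P_in / (√3·V_L·cosφ) = 569 / (1.732 × 400 × 0.745) = 1.1 A

1.1 A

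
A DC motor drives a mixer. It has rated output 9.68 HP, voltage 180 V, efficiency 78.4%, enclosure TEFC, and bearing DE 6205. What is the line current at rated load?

51.2 A

P_out = 9.68 × 746 = 7221 W
P_in = P_out / η = 7221 / 0.784 = 9210 W
I = P_in / V = 9210 / 180 = 51.2 A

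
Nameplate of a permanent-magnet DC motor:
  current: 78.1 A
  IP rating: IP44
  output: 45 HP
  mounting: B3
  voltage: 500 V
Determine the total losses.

P_in = V·I = 500×78.1 = 39050 W
P_out = 45×746 = 33570 W
Losses = P_in − P_out = 39050 − 33570 = 5480 W

5480 W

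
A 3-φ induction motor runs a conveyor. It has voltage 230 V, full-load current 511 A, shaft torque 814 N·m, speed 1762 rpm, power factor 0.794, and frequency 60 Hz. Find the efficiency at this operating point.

ω = 2π × 1762/60 = 184.5 rad/s; P_out = τω = 814 × 184.5 = 150183 W
P_in = √3·V_L·I_L·cosφ = 1.732 × 230 × 511 × 0.794 = 161628 W
η = P_out / P_in = 150183 / 161628 = 0.929 = 92.9%

92.9 %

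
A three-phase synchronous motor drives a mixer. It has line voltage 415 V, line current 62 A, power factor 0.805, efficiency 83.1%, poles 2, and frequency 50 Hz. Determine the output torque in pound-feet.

70 lb·ft

P_in = √3·V·I·cosφ = 1.732 × 415 × 62 × 0.805 = 35874 W
P_out = η·P_in = 0.831 × 35874 = 29811 W
n = n_s = 120×50/2 = 3000 rpm (synchronous)
ω = 2π×3000/60 = 314.2 rad/s
τ = P_out/ω = 29811/314.2 = 94.88 N·m
In lb·ft: 94.88/1.356 = 70 lb·ft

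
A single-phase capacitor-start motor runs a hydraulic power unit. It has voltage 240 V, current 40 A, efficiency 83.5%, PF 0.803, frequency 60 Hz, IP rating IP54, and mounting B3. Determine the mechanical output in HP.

P_in = V·I·cosφ = 240 × 40 × 0.803 = 7709 W
P_out = η·P_in = 0.835 × 7709 = 6437 W
= 6437/746 = 8.63 HP

8.63 HP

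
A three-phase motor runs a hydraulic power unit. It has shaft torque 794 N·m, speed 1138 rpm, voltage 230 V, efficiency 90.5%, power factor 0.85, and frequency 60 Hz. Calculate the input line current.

309 A

ω = 2π×1138/60 = 119.2 rad/s; P_out = τω = 794 × 119.2 = 94645 W
P_in = P_out / η = 94645 / 0.905 = 104580 W
I_L = P_in / (√3·V_L·cosφ) = 104580 / (1.732 × 230 × 0.85) = 309 A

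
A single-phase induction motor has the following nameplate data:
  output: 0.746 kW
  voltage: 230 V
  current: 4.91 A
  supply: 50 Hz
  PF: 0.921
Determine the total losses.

P_in = V·I·cosφ = 230×4.91×0.921 = 1040 W
P_out = 746 W
Losses = P_in − P_out = 1040 − 746 = 294 W

294 W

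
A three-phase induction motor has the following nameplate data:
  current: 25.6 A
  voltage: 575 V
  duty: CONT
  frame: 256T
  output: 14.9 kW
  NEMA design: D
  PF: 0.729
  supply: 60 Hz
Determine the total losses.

3.69 kW

P_in = √3·V·I·cosφ = 1.732×575×25.6×0.729 = 18586 W
P_out = 14900 W
Losses = P_in − P_out = 18586 − 14900 = 3686 W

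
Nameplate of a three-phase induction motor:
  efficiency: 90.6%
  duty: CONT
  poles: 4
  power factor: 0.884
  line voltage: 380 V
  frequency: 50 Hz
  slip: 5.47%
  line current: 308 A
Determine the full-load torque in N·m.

P_in = √3·V·I·cosφ = 1.732 × 380 × 308 × 0.884 = 179199 W
P_out = η·P_in = 0.906 × 179199 = 162354 W
n_s = 120×50/4 = 1500 rpm; n = 1500×(1−0.0547) = 1418 rpm
ω = 2π×1418/60 = 148.5 rad/s
τ = P_out/ω = 162354/148.5 = 1090 N·m

1090 N·m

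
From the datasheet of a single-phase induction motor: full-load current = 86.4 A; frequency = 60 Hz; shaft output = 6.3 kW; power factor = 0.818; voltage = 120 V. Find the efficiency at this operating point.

P_out = 6.3 kW = 6300 W
P_in = V·I·cosφ = 120 × 86.4 × 0.818 = 8481 W
η = P_out / P_in = 6300 / 8481 = 0.743 = 74.3%

74.3 %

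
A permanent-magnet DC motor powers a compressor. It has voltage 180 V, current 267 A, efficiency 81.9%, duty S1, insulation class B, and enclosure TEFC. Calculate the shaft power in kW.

39.4 kW

P_in = V·I = 180 × 267 = 48060 W
P_out = η·P_in = 0.819 × 48060 = 39361 W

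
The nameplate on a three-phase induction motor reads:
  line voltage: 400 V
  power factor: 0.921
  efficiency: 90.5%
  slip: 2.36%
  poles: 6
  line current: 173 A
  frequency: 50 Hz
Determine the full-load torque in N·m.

P_in = √3·V·I·cosφ = 1.732 × 400 × 173 × 0.921 = 110386 W
P_out = η·P_in = 0.905 × 110386 = 99899 W
n_s = 120×50/6 = 1000 rpm; n = 1000×(1−0.0236) = 976 rpm
ω = 2π×976/60 = 102.2 rad/s
τ = P_out/ω = 99899/102.2 = 977 N·m

977 N·m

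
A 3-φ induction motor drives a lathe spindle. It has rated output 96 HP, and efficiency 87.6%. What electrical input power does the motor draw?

81.8 kW

P_out = 96 × 746 = 71616 W
P_in = P_out/η = 71616/0.876 = 81753 W = 81.8 kW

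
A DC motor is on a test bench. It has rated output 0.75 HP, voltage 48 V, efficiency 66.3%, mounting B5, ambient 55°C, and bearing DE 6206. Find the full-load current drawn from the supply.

17.6 A

P_out = 0.75 × 746 = 560 W
P_in = P_out / η = 560 / 0.663 = 845 W
I = P_in / V = 845 / 48 = 17.6 A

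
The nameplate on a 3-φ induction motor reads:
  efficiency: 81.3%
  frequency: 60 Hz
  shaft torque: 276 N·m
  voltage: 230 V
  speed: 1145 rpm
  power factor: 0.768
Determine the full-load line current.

ω = 2π×1145/60 = 119.9 rad/s; P_out = τω = 276 × 119.9 = 33092 W
P_in = P_out / η = 33092 / 0.813 = 40704 W
I_L = P_in / (√3·V_L·cosφ) = 40704 / (1.732 × 230 × 0.768) = 133 A

133 A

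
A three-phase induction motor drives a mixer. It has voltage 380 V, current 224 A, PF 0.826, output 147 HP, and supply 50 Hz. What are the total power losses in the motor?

P_in = √3·V·I·cosφ = 1.732×380×224×0.826 = 121775 W
P_out = 147×746 = 109662 W
Losses = P_in − P_out = 121775 − 109662 = 12113 W

12.1 kW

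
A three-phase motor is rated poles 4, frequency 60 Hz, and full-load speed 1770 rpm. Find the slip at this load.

n_s = 120f/p = 120×60/4 = 1800 rpm
s = (n_s − n)/n_s = (1800 − 1770)/1800 = 0.0167

1.7 %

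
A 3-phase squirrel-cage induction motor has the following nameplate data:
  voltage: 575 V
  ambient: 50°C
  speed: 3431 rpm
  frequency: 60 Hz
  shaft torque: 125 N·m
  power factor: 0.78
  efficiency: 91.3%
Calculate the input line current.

63.3 A

ω = 2π×3431/60 = 359.3 rad/s; P_out = τω = 125 × 359.3 = 44913 W
P_in = P_out / η = 44913 / 0.913 = 49193 W
I_L = P_in / (√3·V_L·cosφ) = 49193 / (1.732 × 575 × 0.78) = 63.3 A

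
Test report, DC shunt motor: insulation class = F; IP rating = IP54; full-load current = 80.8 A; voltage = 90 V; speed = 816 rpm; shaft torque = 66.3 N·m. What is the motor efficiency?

ω = 2π × 816/60 = 85.45 rad/s; P_out = τω = 66.3 × 85.45 = 5665 W
P_in = V·I = 90 × 80.8 = 7272 W
η = P_out / P_in = 5665 / 7272 = 0.779 = 77.9%

77.9 %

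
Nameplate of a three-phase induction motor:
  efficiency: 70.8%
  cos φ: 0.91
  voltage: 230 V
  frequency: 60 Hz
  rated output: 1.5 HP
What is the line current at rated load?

P_out = 1.5 × 746 = 1119 W
P_in = P_out / η = 1119 / 0.708 = 1581 W
I_L = P_in / (√3·V_L·cosφ) = 1581 / (1.732 × 230 × 0.91) = 4.36 A

4.36 A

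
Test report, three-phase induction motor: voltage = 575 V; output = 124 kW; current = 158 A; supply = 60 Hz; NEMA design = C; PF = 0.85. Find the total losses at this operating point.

P_in = √3·V·I·cosφ = 1.732×575×158×0.85 = 133749 W
P_out = 124000 W
Losses = P_in − P_out = 133749 − 124000 = 9749 W

9750 W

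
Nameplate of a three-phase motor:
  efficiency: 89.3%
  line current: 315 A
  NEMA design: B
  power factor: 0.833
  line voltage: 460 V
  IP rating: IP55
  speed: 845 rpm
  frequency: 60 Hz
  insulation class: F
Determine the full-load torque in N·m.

2110 N·m

P_in = √3·V·I·cosφ = 1.732 × 460 × 315 × 0.833 = 209055 W
P_out = η·P_in = 0.893 × 209055 = 186686 W
n = 845 rpm
ω = 2π×845/60 = 88.49 rad/s
τ = P_out/ω = 186686/88.49 = 2110 N·m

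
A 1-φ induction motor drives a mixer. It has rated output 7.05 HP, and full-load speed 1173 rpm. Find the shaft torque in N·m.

42.8 N·m

P_out = 7.05 × 746 = 5259 W
ω = 2π × 1173/60 = 122.8 rad/s
τ = P_out/ω = 5259/122.8 = 42.8 N·m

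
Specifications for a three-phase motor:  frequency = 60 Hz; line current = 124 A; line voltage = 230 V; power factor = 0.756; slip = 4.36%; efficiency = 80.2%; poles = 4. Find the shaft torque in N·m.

166 N·m

P_in = √3·V·I·cosφ = 1.732 × 230 × 124 × 0.756 = 37344 W
P_out = η·P_in = 0.802 × 37344 = 29950 W
n_s = 120×60/4 = 1800 rpm; n = 1800×(1−0.0436) = 1722 rpm
ω = 2π×1722/60 = 180.3 rad/s
τ = P_out/ω = 29950/180.3 = 166 N·m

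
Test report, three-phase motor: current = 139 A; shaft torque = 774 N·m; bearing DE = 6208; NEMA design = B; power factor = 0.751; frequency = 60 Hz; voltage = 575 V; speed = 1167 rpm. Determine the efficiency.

ω = 2π × 1167/60 = 122.2 rad/s; P_out = τω = 774 × 122.2 = 94583 W
P_in = √3·V_L·I_L·cosφ = 1.732 × 575 × 139 × 0.751 = 103961 W
η = P_out / P_in = 94583 / 103961 = 0.910 = 91.0%

91.0 %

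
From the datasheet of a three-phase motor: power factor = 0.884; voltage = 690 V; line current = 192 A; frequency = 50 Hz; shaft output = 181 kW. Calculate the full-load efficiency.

89.2 %

P_out = 181 kW = 181000 W
P_in = √3·V_L·I_L·cosφ = 1.732 × 690 × 192 × 0.884 = 202839 W
η = P_out / P_in = 181000 / 202839 = 0.892 = 89.2%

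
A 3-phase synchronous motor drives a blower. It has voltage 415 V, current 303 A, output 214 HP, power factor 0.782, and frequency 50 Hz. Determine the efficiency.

93.7 %

P_out = 214 × 746 = 159644 W
P_in = √3·V_L·I_L·cosφ = 1.732 × 415 × 303 × 0.782 = 170312 W
η = P_out / P_in = 159644 / 170312 = 0.937 = 93.7%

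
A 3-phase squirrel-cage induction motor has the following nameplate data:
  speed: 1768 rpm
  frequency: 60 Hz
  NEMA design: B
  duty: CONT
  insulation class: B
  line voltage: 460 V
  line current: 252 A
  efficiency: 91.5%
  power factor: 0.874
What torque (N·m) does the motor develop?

P_in = √3·V·I·cosφ = 1.732 × 460 × 252 × 0.874 = 175476 W
P_out = η·P_in = 0.915 × 175476 = 160561 W
n = 1768 rpm
ω = 2π×1768/60 = 185.1 rad/s
τ = P_out/ω = 160561/185.1 = 867 N·m

867 N·m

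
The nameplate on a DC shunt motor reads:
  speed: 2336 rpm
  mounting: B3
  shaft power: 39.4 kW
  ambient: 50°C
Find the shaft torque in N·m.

ω = 2π × 2336/60 = 244.6 rad/s
τ = P/ω = 39400/244.6 = 161 N·m

161 N·m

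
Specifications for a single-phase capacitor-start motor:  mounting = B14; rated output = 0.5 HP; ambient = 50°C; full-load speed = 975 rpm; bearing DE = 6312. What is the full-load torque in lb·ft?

2.69 lb·ft

P_out = 0.5 × 746 = 373 W
ω = 2π × 975/60 = 102.1 rad/s
τ = P_out/ω = 373/102.1 = 3.653 N·m
In lb·ft: 3.653/1.356 = 2.69 lb·ft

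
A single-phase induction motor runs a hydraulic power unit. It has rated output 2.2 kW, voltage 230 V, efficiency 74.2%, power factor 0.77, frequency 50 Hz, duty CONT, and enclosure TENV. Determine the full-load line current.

P_out = 2.2 kW = 2200 W
P_in = P_out / η = 2200 / 0.742 = 2965 W
I = P_in / (V·cosφ) = 2965 / (230 × 0.77) = 16.7 A

16.7 A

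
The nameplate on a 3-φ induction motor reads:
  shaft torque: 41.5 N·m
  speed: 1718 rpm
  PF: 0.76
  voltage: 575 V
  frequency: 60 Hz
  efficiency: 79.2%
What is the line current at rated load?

ω = 2π×1718/60 = 179.9 rad/s; P_out = τω = 41.5 × 179.9 = 7466 W
P_in = P_out / η = 7466 / 0.792 = 9427 W
I_L = P_in / (√3·V_L·cosφ) = 9427 / (1.732 × 575 × 0.76) = 12.5 A

12.5 A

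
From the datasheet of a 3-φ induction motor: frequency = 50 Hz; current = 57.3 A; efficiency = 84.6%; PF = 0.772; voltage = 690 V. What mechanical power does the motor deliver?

P_in = √3·V·I·cosφ = 1.732 × 690 × 57.3 × 0.772 = 52865 W
P_out = η·P_in = 0.846 × 52865 = 44724 W

44.7 kW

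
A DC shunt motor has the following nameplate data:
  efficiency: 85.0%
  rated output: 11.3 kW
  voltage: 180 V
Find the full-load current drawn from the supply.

73.9 A

P_out = 11.3 kW = 11300 W
P_in = P_out / η = 11300 / 0.850 = 13294 W
I = P_in / V = 13294 / 180 = 73.9 A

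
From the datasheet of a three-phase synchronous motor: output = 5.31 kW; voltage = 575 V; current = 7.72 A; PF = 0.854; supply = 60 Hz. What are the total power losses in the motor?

P_in = √3·V·I·cosφ = 1.732×575×7.72×0.854 = 6566 W
P_out = 5310 W
Losses = P_in − P_out = 6566 − 5310 = 1256 W

1260 W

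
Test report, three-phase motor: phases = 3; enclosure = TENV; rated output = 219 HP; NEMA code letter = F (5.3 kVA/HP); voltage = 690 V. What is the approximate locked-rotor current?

971 A

S_LR = 5.3 × 219 = 1160.7 kVA
I_LR = S_LR/(√3·V_L) = 1160700/(1.732×690) = 971 A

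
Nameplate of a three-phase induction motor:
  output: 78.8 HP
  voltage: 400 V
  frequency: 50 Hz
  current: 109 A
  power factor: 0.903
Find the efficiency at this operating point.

P_out = 78.8 × 746 = 58785 W
P_in = √3·V_L·I_L·cosφ = 1.732 × 400 × 109 × 0.903 = 68190 W
η = P_out / P_in = 58785 / 68190 = 0.862 = 86.2%

86.2 %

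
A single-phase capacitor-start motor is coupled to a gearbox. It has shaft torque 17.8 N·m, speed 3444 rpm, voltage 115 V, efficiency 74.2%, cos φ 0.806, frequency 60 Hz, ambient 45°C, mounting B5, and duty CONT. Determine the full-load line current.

ω = 2π×3444/60 = 360.7 rad/s; P_out = τω = 17.8 × 360.7 = 6420 W
P_in = P_out / η = 6420 / 0.742 = 8652 W
I = P_in / (V·cosφ) = 8652 / (115 × 0.806) = 93.3 A

93.3 A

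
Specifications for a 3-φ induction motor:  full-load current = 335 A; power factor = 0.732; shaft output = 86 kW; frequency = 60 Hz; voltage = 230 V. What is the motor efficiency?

P_out = 86 kW = 86000 W
P_in = √3·V_L·I_L·cosφ = 1.732 × 230 × 335 × 0.732 = 97686 W
η = P_out / P_in = 86000 / 97686 = 0.880 = 88.0%

88.0 %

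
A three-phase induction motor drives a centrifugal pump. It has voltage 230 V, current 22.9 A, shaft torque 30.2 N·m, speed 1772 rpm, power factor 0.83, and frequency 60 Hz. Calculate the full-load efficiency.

ω = 2π × 1772/60 = 185.6 rad/s; P_out = τω = 30.2 × 185.6 = 5605 W
P_in = √3·V_L·I_L·cosφ = 1.732 × 230 × 22.9 × 0.83 = 7572 W
η = P_out / P_in = 5605 / 7572 = 0.740 = 74.0%

74.0 %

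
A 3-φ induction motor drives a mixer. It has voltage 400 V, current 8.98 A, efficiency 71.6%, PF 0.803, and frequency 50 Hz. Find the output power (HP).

P_in = √3·V·I·cosφ = 1.732 × 400 × 8.98 × 0.803 = 4996 W
P_out = η·P_in = 0.716 × 4996 = 3577 W
= 3577/746 = 4.79 HP

4.79 HP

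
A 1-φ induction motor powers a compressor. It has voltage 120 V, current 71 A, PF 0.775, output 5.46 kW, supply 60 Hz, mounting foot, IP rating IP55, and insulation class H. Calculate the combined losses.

P_in = V·I·cosφ = 120×71×0.775 = 6603 W
P_out = 5460 W
Losses = P_in − P_out = 6603 − 5460 = 1143 W

1140 W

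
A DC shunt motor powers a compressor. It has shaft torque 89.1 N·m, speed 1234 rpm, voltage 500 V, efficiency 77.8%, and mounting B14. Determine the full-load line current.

ω = 2π×1234/60 = 129.2 rad/s; P_out = τω = 89.1 × 129.2 = 11512 W
P_in = P_out / η = 11512 / 0.778 = 14797 W
I = P_in / V = 14797 / 500 = 29.6 A

29.6 A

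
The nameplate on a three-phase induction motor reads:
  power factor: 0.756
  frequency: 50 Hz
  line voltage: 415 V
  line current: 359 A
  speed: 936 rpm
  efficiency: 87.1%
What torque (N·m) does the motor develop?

P_in = √3·V·I·cosφ = 1.732 × 415 × 359 × 0.756 = 195080 W
P_out = η·P_in = 0.871 × 195080 = 169915 W
n = 936 rpm
ω = 2π×936/60 = 98.02 rad/s
τ = P_out/ω = 169915/98.02 = 1730 N·m

1730 N·m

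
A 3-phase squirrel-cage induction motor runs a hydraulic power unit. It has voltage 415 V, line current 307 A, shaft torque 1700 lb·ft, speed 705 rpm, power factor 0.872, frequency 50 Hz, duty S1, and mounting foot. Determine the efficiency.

τ = 1700 lb·ft × 1.356 = 2305 N·m
ω = 2π × 705/60 = 73.83 rad/s; P_out = τω = 2305 × 73.83 = 170178 W
P_in = √3·V_L·I_L·cosφ = 1.732 × 415 × 307 × 0.872 = 192420 W
η = P_out / P_in = 170178 / 192420 = 0.884 = 88.4%

88.4 %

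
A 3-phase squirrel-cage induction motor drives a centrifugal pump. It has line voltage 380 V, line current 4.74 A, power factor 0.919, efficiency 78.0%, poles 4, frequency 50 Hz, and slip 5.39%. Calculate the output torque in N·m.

15 N·m

P_in = √3·V·I·cosφ = 1.732 × 380 × 4.74 × 0.919 = 2867 W
P_out = η·P_in = 0.78 × 2867 = 2236 W
n_s = 120×50/4 = 1500 rpm; n = 1500×(1−0.0539) = 1419 rpm
ω = 2π×1419/60 = 148.6 rad/s
τ = P_out/ω = 2236/148.6 = 15 N·m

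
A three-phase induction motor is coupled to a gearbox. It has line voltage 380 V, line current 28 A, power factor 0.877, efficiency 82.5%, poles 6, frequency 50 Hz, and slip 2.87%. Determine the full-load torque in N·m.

P_in = √3·V·I·cosφ = 1.732 × 380 × 28 × 0.877 = 16162 W
P_out = η·P_in = 0.825 × 16162 = 13334 W
n_s = 120×50/6 = 1000 rpm; n = 1000×(1−0.0287) = 971 rpm
ω = 2π×971/60 = 101.7 rad/s
τ = P_out/ω = 13334/101.7 = 131 N·m

131 N·m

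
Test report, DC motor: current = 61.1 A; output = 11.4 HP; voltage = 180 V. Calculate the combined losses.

P_in = V·I = 180×61.1 = 10998 W
P_out = 11.4×746 = 8504 W
Losses = P_in − P_out = 10998 − 8504 = 2494 W

2490 W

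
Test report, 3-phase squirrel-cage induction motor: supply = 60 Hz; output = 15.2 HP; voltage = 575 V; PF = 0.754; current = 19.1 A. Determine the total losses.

3 kW

P_in = √3·V·I·cosφ = 1.732×575×19.1×0.754 = 14342 W
P_out = 15.2×746 = 11339 W
Losses = P_in − P_out = 14342 − 11339 = 3003 W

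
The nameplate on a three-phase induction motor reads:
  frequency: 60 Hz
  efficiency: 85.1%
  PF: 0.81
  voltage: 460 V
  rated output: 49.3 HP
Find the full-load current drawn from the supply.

P_out = 49.3 × 746 = 36778 W
P_in = P_out / η = 36778 / 0.851 = 43217 W
I_L = P_in / (√3·V_L·cosφ) = 43217 / (1.732 × 460 × 0.81) = 67 A

67 A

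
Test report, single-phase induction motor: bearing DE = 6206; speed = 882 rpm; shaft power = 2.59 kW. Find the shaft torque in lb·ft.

20.7 lb·ft

ω = 2π × 882/60 = 92.36 rad/s
τ = P/ω = 2590/92.36 = 28.04 N·m
In lb·ft: 28.04/1.356 = 20.7 lb·ft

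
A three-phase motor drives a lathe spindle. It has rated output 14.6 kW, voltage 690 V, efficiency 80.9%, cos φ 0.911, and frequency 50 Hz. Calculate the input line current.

16.6 A

P_out = 14.6 kW = 14600 W
P_in = P_out / η = 14600 / 0.809 = 18047 W
I_L = P_in / (√3·V_L·cosφ) = 18047 / (1.732 × 690 × 0.911) = 16.6 A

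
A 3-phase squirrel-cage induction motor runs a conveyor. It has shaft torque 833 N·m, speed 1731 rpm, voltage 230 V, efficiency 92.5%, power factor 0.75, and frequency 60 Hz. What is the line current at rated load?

ω = 2π×1731/60 = 181.3 rad/s; P_out = τω = 833 × 181.3 = 151023 W
P_in = P_out / η = 151023 / 0.925 = 163268 W
I_L = P_in / (√3·V_L·cosφ) = 163268 / (1.732 × 230 × 0.75) = 546 A

546 A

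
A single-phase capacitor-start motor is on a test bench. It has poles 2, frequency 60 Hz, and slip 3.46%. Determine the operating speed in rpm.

3475 rpm

n_s = 120f/p = 120×60/2 = 3600 rpm
n = n_s(1 − s) = 3600 × (1 − 0.0346) = 3475 rpm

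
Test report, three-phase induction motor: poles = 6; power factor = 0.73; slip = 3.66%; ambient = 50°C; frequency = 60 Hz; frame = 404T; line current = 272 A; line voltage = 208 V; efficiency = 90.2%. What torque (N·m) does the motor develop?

P_in = √3·V·I·cosφ = 1.732 × 208 × 272 × 0.73 = 71532 W
P_out = η·P_in = 0.902 × 71532 = 64522 W
n_s = 120×60/6 = 1200 rpm; n = 1200×(1−0.0366) = 1156 rpm
ω = 2π×1156/60 = 121.1 rad/s
τ = P_out/ω = 64522/121.1 = 533 N·m

533 N·m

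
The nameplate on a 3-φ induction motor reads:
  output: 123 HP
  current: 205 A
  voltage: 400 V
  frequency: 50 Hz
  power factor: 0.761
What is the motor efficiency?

84.9 %

P_out = 123 × 746 = 91758 W
P_in = √3·V_L·I_L·cosφ = 1.732 × 400 × 205 × 0.761 = 108080 W
η = P_out / P_in = 91758 / 108080 = 0.849 = 84.9%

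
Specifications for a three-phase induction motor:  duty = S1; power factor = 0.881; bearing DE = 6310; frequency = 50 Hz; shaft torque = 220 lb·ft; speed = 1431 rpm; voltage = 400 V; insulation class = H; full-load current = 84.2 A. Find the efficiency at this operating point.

τ = 220 lb·ft × 1.356 = 298.3 N·m
ω = 2π × 1431/60 = 149.9 rad/s; P_out = τω = 298.3 × 149.9 = 44715 W
P_in = √3·V_L·I_L·cosφ = 1.732 × 400 × 84.2 × 0.881 = 51392 W
η = P_out / P_in = 44715 / 51392 = 0.870 = 87.0%

87.0 %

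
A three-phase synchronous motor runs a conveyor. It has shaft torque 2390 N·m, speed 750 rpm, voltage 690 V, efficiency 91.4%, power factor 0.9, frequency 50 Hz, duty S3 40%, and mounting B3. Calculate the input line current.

191 A

ω = 2π×750/60 = 78.54 rad/s; P_out = τω = 2390 × 78.54 = 187711 W
P_in = P_out / η = 187711 / 0.914 = 205373 W
I_L = P_in / (√3·V_L·cosφ) = 205373 / (1.732 × 690 × 0.9) = 191 A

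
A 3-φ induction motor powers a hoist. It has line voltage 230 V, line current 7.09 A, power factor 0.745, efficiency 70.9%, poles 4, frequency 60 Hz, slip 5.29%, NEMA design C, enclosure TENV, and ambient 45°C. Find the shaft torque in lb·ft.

P_in = √3·V·I·cosφ = 1.732 × 230 × 7.09 × 0.745 = 2104 W
P_out = η·P_in = 0.709 × 2104 = 1492 W
n_s = 120×60/4 = 1800 rpm; n = 1800×(1−0.0529) = 1705 rpm
ω = 2π×1705/60 = 178.5 rad/s
τ = P_out/ω = 1492/178.5 = 8.359 N·m
In lb·ft: 8.359/1.356 = 6.16 lb·ft

6.16 lb·ft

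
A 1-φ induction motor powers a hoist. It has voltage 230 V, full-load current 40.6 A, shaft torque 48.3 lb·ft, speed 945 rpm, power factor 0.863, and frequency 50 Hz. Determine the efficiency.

80.4 %

τ = 48.3 lb·ft × 1.356 = 65.49 N·m
ω = 2π × 945/60 = 98.96 rad/s; P_out = τω = 65.49 × 98.96 = 6481 W
P_in = V·I·cosφ = 230 × 40.6 × 0.863 = 8059 W
η = P_out / P_in = 6481 / 8059 = 0.804 = 80.4%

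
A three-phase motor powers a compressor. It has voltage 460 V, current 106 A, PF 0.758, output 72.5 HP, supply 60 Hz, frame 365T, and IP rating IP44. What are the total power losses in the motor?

P_in = √3·V·I·cosφ = 1.732×460×106×0.758 = 64015 W
P_out = 72.5×746 = 54085 W
Losses = P_in − P_out = 64015 − 54085 = 9930 W

9930 W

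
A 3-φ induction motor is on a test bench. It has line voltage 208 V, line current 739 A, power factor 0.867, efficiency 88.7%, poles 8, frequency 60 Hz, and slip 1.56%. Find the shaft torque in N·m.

P_in = √3·V·I·cosφ = 1.732 × 208 × 739 × 0.867 = 230821 W
P_out = η·P_in = 0.887 × 230821 = 204738 W
n_s = 120×60/8 = 900 rpm; n = 900×(1−0.0156) = 886 rpm
ω = 2π×886/60 = 92.78 rad/s
τ = P_out/ω = 204738/92.78 = 2210 N·m

2210 N·m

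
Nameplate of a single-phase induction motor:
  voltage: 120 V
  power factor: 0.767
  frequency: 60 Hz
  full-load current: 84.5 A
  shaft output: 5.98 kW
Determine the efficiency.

76.9 %

P_out = 5.98 kW = 5980 W
P_in = V·I·cosφ = 120 × 84.5 × 0.767 = 7777 W
η = P_out / P_in = 5980 / 7777 = 0.769 = 76.9%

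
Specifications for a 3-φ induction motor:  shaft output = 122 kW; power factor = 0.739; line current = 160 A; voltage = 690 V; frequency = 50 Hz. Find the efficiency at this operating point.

86.3 %

P_out = 122 kW = 122000 W
P_in = √3·V_L·I_L·cosφ = 1.732 × 690 × 160 × 0.739 = 141306 W
η = P_out / P_in = 122000 / 141306 = 0.863 = 86.3%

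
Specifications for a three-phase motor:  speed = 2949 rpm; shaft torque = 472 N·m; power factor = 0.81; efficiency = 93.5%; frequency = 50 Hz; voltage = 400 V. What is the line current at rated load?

ω = 2π×2949/60 = 308.8 rad/s; P_out = τω = 472 × 308.8 = 145754 W
P_in = P_out / η = 145754 / 0.935 = 155887 W
I_L = P_in / (√3·V_L·cosφ) = 155887 / (1.732 × 400 × 0.81) = 278 A

278 A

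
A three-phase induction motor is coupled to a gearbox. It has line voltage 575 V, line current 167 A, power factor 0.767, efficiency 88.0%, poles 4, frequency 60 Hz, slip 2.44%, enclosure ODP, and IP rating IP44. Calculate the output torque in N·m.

P_in = √3·V·I·cosφ = 1.732 × 575 × 167 × 0.767 = 127564 W
P_out = η·P_in = 0.88 × 127564 = 112256 W
n_s = 120×60/4 = 1800 rpm; n = 1800×(1−0.0244) = 1756 rpm
ω = 2π×1756/60 = 183.9 rad/s
τ = P_out/ω = 112256/183.9 = 610 N·m

610 N·m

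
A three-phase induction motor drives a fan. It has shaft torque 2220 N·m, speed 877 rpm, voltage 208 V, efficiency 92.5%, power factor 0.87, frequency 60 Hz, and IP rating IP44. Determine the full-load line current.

703 A

ω = 2π×877/60 = 91.84 rad/s; P_out = τω = 2220 × 91.84 = 203885 W
P_in = P_out / η = 203885 / 0.925 = 220416 W
I_L = P_in / (√3·V_L·cosφ) = 220416 / (1.732 × 208 × 0.87) = 703 A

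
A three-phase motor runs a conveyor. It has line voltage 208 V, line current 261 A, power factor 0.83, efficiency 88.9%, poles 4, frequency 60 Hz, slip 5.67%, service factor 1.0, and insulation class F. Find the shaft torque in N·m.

P_in = √3·V·I·cosφ = 1.732 × 208 × 261 × 0.83 = 78042 W
P_out = η·P_in = 0.889 × 78042 = 69379 W
n_s = 120×60/4 = 1800 rpm; n = 1800×(1−0.0567) = 1698 rpm
ω = 2π×1698/60 = 177.8 rad/s
τ = P_out/ω = 69379/177.8 = 390 N·m

390 N·m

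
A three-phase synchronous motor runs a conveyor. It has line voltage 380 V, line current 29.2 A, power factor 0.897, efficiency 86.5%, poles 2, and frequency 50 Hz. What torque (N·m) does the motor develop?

47.5 N·m

P_in = √3·V·I·cosφ = 1.732 × 380 × 29.2 × 0.897 = 17239 W
P_out = η·P_in = 0.865 × 17239 = 14912 W
n = n_s = 120×50/2 = 3000 rpm (synchronous)
ω = 2π×3000/60 = 314.2 rad/s
τ = P_out/ω = 14912/314.2 = 47.5 N·m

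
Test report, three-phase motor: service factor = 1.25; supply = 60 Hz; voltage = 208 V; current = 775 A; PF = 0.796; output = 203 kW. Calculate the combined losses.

P_in = √3·V·I·cosφ = 1.732×208×775×0.796 = 222242 W
P_out = 203000 W
Losses = P_in − P_out = 222242 − 203000 = 19242 W

19.2 kW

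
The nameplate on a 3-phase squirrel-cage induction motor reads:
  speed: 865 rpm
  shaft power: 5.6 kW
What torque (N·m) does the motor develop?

ω = 2π × 865/60 = 90.58 rad/s
τ = P/ω = 5600/90.58 = 61.8 N·m

61.8 N·m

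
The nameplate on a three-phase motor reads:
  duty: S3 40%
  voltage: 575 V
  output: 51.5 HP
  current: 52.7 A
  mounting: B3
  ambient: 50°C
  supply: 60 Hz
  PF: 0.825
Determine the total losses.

4880 W

P_in = √3·V·I·cosφ = 1.732×575×52.7×0.825 = 43299 W
P_out = 51.5×746 = 38419 W
Losses = P_in − P_out = 43299 − 38419 = 4880 W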